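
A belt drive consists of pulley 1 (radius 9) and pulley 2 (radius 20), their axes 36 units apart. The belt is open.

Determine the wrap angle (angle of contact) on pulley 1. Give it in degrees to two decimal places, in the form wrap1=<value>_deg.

open belt: β = asin((r2−r1)/C) = asin(11/36) = 17.7916°
wrap1 = π − 2β = 144.4168°
wrap2 = π + 2β = 215.5832°

wrap1=144.42_deg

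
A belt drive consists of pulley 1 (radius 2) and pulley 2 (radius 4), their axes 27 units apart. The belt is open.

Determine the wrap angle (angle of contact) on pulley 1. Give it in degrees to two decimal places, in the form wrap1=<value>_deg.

open belt: β = asin((r2−r1)/C) = asin(2/27) = 4.2480°
wrap1 = π − 2β = 171.5040°
wrap2 = π + 2β = 188.4960°

wrap1=171.50_deg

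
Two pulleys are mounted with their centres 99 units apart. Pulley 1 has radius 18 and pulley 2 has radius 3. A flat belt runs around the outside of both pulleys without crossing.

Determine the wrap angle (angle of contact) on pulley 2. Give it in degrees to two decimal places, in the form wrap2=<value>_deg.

open belt: β = asin((r2−r1)/C) = asin(-15/99) = -8.7147°
wrap1 = π − 2β = 197.4295°
wrap2 = π + 2β = 162.5705°

wrap2=162.57_deg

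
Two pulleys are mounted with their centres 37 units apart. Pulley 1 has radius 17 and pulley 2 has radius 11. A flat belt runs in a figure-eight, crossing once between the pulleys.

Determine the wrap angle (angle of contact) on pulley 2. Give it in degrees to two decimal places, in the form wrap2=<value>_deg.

wrap2=278.36_deg

crossed belt: β = asin((r1+r2)/C) = asin(28/37) = 49.1791°
wrap1 = wrap2 = π + 2β = 278.3582°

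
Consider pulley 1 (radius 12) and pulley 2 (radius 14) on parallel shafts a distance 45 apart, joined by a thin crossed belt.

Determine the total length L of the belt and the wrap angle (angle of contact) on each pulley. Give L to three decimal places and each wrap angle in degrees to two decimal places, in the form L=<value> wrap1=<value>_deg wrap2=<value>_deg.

L=187.171 wrap1=250.59_deg wrap2=250.59_deg

crossed belt: β = asin((r1+r2)/C) = asin(26/45) = 35.2944°
wrap1 = wrap2 = π + 2β = 250.5888°
tangent length = C·cosβ = 36.7287
L = (r1+r2)·wrap + 2·C·cosβ = 26·4.3736 + 2·36.7287 = 187.1711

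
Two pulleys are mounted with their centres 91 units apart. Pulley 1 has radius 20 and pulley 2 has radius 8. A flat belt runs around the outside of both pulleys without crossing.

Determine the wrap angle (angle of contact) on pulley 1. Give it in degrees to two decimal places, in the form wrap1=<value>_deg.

open belt: β = asin((r2−r1)/C) = asin(-12/91) = -7.5776°
wrap1 = π − 2β = 195.1551°
wrap2 = π + 2β = 164.8449°

wrap1=195.16_deg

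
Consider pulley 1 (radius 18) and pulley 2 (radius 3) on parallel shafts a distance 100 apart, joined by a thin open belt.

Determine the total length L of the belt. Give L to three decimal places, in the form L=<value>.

L=268.228

open belt: β = asin((r2−r1)/C) = asin(-15/100) = -8.6269°
wrap1 = π − 2β = 197.2539°
wrap2 = π + 2β = 162.7461°
tangent length = C·cosβ = 98.8686
L = r1·wrap1 + r2·wrap2 + 2·C·cosβ = 18·3.4427 + 3·2.8405 + 2·98.8686 = 268.2277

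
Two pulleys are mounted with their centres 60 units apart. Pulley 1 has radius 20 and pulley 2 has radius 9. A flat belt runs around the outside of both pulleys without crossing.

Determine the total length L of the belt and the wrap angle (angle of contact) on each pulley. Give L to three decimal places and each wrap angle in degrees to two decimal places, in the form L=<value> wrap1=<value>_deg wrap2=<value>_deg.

open belt: β = asin((r2−r1)/C) = asin(-11/60) = -10.5640°
wrap1 = π − 2β = 201.1280°
wrap2 = π + 2β = 158.8720°
tangent length = C·cosβ = 58.9830
L = r1·wrap1 + r2·wrap2 + 2·C·cosβ = 20·3.5103 + 9·2.7728 + 2·58.9830 = 213.1286

L=213.129 wrap1=201.13_deg wrap2=158.87_deg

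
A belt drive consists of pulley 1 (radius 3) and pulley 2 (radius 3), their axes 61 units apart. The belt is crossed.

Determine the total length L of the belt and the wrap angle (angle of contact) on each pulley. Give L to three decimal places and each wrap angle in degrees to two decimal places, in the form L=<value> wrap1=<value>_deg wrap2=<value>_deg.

crossed belt: β = asin((r1+r2)/C) = asin(6/61) = 5.6448°
wrap1 = wrap2 = π + 2β = 191.2896°
tangent length = C·cosβ = 60.7042
L = (r1+r2)·wrap + 2·C·cosβ = 6·3.3386 + 2·60.7042 = 141.4402

L=141.440 wrap1=191.29_deg wrap2=191.29_deg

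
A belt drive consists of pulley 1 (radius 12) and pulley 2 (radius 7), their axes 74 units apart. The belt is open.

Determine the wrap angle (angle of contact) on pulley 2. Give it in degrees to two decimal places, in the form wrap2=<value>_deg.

open belt: β = asin((r2−r1)/C) = asin(-5/74) = -3.8743°
wrap1 = π − 2β = 187.7486°
wrap2 = π + 2β = 172.2514°

wrap2=172.25_deg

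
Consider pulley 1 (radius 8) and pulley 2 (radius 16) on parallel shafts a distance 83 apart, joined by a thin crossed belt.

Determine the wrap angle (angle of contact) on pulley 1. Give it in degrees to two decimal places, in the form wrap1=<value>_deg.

crossed belt: β = asin((r1+r2)/C) = asin(24/83) = 16.8075°
wrap1 = wrap2 = π + 2β = 213.6149°

wrap1=213.61_deg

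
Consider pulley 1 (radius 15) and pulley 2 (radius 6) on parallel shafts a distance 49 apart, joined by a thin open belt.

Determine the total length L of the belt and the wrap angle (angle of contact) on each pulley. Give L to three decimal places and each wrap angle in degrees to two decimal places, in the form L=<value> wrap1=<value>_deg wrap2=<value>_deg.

open belt: β = asin((r2−r1)/C) = asin(-9/49) = -10.5838°
wrap1 = π − 2β = 201.1676°
wrap2 = π + 2β = 158.8324°
tangent length = C·cosβ = 48.1664
L = r1·wrap1 + r2·wrap2 + 2·C·cosβ = 15·3.5110 + 6·2.7721 + 2·48.1664 = 165.6312

L=165.631 wrap1=201.17_deg wrap2=158.83_deg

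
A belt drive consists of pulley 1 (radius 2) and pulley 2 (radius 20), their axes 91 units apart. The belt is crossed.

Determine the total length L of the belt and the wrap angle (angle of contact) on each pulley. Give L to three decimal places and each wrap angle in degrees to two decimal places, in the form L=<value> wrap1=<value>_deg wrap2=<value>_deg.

crossed belt: β = asin((r1+r2)/C) = asin(22/91) = 13.9903°
wrap1 = wrap2 = π + 2β = 207.9807°
tangent length = C·cosβ = 88.3006
L = (r1+r2)·wrap + 2·C·cosβ = 22·3.6299 + 2·88.3006 = 256.4601

L=256.460 wrap1=207.98_deg wrap2=207.98_deg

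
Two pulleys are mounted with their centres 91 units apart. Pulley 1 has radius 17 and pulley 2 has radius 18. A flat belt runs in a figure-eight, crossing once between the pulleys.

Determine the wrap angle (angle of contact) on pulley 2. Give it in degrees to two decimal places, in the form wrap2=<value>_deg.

crossed belt: β = asin((r1+r2)/C) = asin(35/91) = 22.6199°
wrap1 = wrap2 = π + 2β = 225.2397°

wrap2=225.24_deg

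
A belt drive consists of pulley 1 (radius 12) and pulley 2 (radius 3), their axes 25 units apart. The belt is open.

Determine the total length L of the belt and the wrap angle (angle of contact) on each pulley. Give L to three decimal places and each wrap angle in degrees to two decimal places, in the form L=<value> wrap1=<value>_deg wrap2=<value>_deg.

L=100.400 wrap1=222.20_deg wrap2=137.80_deg

open belt: β = asin((r2−r1)/C) = asin(-9/25) = -21.1002°
wrap1 = π − 2β = 222.2004°
wrap2 = π + 2β = 137.7996°
tangent length = C·cosβ = 23.3238
L = r1·wrap1 + r2·wrap2 + 2·C·cosβ = 12·3.8781 + 3·2.4051 + 2·23.3238 = 100.4003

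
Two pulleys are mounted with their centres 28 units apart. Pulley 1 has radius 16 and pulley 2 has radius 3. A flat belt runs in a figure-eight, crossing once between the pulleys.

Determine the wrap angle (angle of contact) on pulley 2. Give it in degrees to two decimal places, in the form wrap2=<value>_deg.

wrap2=265.46_deg

crossed belt: β = asin((r1+r2)/C) = asin(19/28) = 42.7321°
wrap1 = wrap2 = π + 2β = 265.4642°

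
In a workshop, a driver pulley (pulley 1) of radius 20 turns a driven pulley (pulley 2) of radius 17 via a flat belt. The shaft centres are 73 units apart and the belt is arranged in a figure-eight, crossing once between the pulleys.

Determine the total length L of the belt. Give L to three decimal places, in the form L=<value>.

L=281.429

crossed belt: β = asin((r1+r2)/C) = asin(37/73) = 30.4542°
wrap1 = wrap2 = π + 2β = 240.9084°
tangent length = C·cosβ = 62.9285
L = (r1+r2)·wrap + 2·C·cosβ = 37·4.2046 + 2·62.9285 = 281.4289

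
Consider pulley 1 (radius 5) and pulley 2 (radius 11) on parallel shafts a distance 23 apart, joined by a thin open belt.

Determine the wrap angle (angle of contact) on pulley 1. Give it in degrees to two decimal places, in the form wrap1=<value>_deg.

open belt: β = asin((r2−r1)/C) = asin(6/23) = 15.1217°
wrap1 = π − 2β = 149.7567°
wrap2 = π + 2β = 210.2433°

wrap1=149.76_deg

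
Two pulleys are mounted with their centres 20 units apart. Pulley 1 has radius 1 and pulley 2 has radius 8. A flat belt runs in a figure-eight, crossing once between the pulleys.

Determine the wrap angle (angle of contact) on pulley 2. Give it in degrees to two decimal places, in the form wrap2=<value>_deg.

crossed belt: β = asin((r1+r2)/C) = asin(9/20) = 26.7437°
wrap1 = wrap2 = π + 2β = 233.4874°

wrap2=233.49_deg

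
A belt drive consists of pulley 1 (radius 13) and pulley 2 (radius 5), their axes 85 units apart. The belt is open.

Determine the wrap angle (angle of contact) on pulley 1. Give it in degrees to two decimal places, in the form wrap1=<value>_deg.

open belt: β = asin((r2−r1)/C) = asin(-8/85) = -5.4005°
wrap1 = π − 2β = 190.8011°
wrap2 = π + 2β = 169.1989°

wrap1=190.80_deg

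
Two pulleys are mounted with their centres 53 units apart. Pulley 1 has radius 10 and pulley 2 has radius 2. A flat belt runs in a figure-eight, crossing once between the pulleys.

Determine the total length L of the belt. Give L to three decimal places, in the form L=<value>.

crossed belt: β = asin((r1+r2)/C) = asin(12/53) = 13.0861°
wrap1 = wrap2 = π + 2β = 206.1722°
tangent length = C·cosβ = 51.6236
L = (r1+r2)·wrap + 2·C·cosβ = 12·3.5984 + 2·51.6236 = 146.4279

L=146.428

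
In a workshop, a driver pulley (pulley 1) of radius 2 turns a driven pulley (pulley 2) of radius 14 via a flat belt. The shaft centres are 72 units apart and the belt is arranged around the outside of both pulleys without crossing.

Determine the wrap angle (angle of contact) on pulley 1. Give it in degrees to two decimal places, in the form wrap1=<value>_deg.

wrap1=160.81_deg

open belt: β = asin((r2−r1)/C) = asin(12/72) = 9.5941°
wrap1 = π − 2β = 160.8119°
wrap2 = π + 2β = 199.1881°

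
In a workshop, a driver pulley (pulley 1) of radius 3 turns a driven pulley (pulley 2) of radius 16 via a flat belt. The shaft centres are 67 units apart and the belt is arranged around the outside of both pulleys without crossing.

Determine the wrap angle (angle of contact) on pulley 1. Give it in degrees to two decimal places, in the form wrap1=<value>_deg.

wrap1=157.62_deg

open belt: β = asin((r2−r1)/C) = asin(13/67) = 11.1881°
wrap1 = π − 2β = 157.6239°
wrap2 = π + 2β = 202.3761°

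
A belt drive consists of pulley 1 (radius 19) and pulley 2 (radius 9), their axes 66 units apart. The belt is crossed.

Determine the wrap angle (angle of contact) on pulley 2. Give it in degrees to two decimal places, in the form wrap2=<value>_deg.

wrap2=230.21_deg

crossed belt: β = asin((r1+r2)/C) = asin(28/66) = 25.1027°
wrap1 = wrap2 = π + 2β = 230.2054°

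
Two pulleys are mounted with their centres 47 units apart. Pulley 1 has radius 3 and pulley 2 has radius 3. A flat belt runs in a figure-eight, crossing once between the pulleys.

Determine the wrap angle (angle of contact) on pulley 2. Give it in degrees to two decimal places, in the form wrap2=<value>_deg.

crossed belt: β = asin((r1+r2)/C) = asin(6/47) = 7.3344°
wrap1 = wrap2 = π + 2β = 194.6687°

wrap2=194.67_deg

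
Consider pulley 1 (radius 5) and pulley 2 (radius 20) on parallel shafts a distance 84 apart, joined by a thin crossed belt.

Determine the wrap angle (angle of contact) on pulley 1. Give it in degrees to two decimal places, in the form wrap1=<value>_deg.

wrap1=214.63_deg

crossed belt: β = asin((r1+r2)/C) = asin(25/84) = 17.3147°
wrap1 = wrap2 = π + 2β = 214.6293°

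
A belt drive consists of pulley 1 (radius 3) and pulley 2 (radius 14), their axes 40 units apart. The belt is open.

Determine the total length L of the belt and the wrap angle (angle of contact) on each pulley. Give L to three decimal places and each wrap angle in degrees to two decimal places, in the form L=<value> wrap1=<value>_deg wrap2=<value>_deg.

L=136.452 wrap1=148.08_deg wrap2=211.92_deg

open belt: β = asin((r2−r1)/C) = asin(11/40) = 15.9620°
wrap1 = π − 2β = 148.0760°
wrap2 = π + 2β = 211.9240°
tangent length = C·cosβ = 38.4578
L = r1·wrap1 + r2·wrap2 + 2·C·cosβ = 3·2.5844 + 14·3.6988 + 2·38.4578 = 136.4516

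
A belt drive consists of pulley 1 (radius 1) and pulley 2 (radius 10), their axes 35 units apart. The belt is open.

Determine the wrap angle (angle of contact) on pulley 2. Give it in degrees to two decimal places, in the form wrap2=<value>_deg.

wrap2=209.80_deg

open belt: β = asin((r2−r1)/C) = asin(9/35) = 14.9006°
wrap1 = π − 2β = 150.1988°
wrap2 = π + 2β = 209.8012°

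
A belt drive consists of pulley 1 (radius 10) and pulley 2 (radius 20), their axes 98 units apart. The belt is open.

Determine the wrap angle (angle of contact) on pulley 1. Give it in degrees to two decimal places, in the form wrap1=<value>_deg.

open belt: β = asin((r2−r1)/C) = asin(10/98) = 5.8567°
wrap1 = π − 2β = 168.2866°
wrap2 = π + 2β = 191.7134°

wrap1=168.29_deg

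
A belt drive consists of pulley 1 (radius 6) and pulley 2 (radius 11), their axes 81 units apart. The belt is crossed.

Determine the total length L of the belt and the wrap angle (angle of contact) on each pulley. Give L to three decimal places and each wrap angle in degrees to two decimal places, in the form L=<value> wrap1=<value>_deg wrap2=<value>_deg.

L=218.988 wrap1=204.23_deg wrap2=204.23_deg

crossed belt: β = asin((r1+r2)/C) = asin(17/81) = 12.1151°
wrap1 = wrap2 = π + 2β = 204.2302°
tangent length = C·cosβ = 79.1960
L = (r1+r2)·wrap + 2·C·cosβ = 17·3.5645 + 2·79.1960 = 218.9882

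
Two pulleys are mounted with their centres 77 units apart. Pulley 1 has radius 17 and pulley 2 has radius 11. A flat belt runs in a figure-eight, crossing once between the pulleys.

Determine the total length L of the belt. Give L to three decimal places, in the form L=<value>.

L=252.263

crossed belt: β = asin((r1+r2)/C) = asin(28/77) = 21.3237°
wrap1 = wrap2 = π + 2β = 222.6474°
tangent length = C·cosβ = 71.7287
L = (r1+r2)·wrap + 2·C·cosβ = 28·3.8859 + 2·71.7287 = 252.2633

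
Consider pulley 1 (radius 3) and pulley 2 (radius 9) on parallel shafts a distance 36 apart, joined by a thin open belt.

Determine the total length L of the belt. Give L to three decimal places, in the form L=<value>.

open belt: β = asin((r2−r1)/C) = asin(6/36) = 9.5941°
wrap1 = π − 2β = 160.8119°
wrap2 = π + 2β = 199.1881°
tangent length = C·cosβ = 35.4965
L = r1·wrap1 + r2·wrap2 + 2·C·cosβ = 3·2.8067 + 9·3.4765 + 2·35.4965 = 110.7014

L=110.701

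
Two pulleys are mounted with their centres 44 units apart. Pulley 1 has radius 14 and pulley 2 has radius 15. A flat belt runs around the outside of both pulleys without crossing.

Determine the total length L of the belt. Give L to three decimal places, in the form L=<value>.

L=179.129

open belt: β = asin((r2−r1)/C) = asin(1/44) = 1.3023°
wrap1 = π − 2β = 177.3954°
wrap2 = π + 2β = 182.6046°
tangent length = C·cosβ = 43.9886
L = r1·wrap1 + r2·wrap2 + 2·C·cosβ = 14·3.0961 + 15·3.1871 + 2·43.9886 = 179.1289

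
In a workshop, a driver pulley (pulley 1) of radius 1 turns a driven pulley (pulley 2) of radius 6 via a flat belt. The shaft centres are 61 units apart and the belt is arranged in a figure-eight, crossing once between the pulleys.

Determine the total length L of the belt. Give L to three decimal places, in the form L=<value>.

L=144.795

crossed belt: β = asin((r1+r2)/C) = asin(7/61) = 6.5894°
wrap1 = wrap2 = π + 2β = 193.1789°
tangent length = C·cosβ = 60.5970
L = (r1+r2)·wrap + 2·C·cosβ = 7·3.3716 + 2·60.5970 = 144.7953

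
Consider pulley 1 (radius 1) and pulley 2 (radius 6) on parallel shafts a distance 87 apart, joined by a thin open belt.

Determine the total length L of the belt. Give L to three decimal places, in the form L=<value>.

open belt: β = asin((r2−r1)/C) = asin(5/87) = 3.2947°
wrap1 = π − 2β = 173.4106°
wrap2 = π + 2β = 186.5894°
tangent length = C·cosβ = 86.8562
L = r1·wrap1 + r2·wrap2 + 2·C·cosβ = 1·3.0266 + 6·3.2566 + 2·86.8562 = 196.2786

L=196.279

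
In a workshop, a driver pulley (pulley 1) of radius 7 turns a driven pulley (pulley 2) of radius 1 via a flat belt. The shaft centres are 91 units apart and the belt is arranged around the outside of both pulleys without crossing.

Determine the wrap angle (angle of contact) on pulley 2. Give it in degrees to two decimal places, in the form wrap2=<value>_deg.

open belt: β = asin((r2−r1)/C) = asin(-6/91) = -3.7805°
wrap1 = π − 2β = 187.5610°
wrap2 = π + 2β = 172.4390°

wrap2=172.44_deg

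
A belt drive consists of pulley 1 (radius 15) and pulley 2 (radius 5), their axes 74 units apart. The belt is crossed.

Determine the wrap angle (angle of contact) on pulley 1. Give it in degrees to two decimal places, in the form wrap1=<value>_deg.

wrap1=211.36_deg

crossed belt: β = asin((r1+r2)/C) = asin(20/74) = 15.6804°
wrap1 = wrap2 = π + 2β = 211.3607°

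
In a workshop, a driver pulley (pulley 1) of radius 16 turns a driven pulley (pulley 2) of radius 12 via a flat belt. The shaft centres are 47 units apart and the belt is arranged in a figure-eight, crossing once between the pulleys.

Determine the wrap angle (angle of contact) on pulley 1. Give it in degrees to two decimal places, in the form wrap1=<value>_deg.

crossed belt: β = asin((r1+r2)/C) = asin(28/47) = 36.5657°
wrap1 = wrap2 = π + 2β = 253.1315°

wrap1=253.13_deg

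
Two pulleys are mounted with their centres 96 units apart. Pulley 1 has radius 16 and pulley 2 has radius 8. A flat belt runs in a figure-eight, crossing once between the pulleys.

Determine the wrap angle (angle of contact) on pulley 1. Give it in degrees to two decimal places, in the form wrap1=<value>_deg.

wrap1=208.96_deg

crossed belt: β = asin((r1+r2)/C) = asin(24/96) = 14.4775°
wrap1 = wrap2 = π + 2β = 208.9550°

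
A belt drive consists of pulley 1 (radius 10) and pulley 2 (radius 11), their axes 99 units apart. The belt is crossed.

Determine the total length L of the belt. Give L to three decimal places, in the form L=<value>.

crossed belt: β = asin((r1+r2)/C) = asin(21/99) = 12.2467°
wrap1 = wrap2 = π + 2β = 204.4934°
tangent length = C·cosβ = 96.7471
L = (r1+r2)·wrap + 2·C·cosβ = 21·3.5691 + 2·96.7471 = 268.4449

L=268.445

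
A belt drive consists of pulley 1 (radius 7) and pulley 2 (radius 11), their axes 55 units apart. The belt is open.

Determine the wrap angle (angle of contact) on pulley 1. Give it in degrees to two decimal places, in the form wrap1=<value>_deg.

open belt: β = asin((r2−r1)/C) = asin(4/55) = 4.1706°
wrap1 = π − 2β = 171.6587°
wrap2 = π + 2β = 188.3413°

wrap1=171.66_deg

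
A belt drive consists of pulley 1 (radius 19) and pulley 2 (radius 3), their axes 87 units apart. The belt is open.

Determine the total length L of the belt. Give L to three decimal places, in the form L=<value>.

open belt: β = asin((r2−r1)/C) = asin(-16/87) = -10.5975°
wrap1 = π − 2β = 201.1950°
wrap2 = π + 2β = 158.8050°
tangent length = C·cosβ = 85.5161
L = r1·wrap1 + r2·wrap2 + 2·C·cosβ = 19·3.5115 + 3·2.7717 + 2·85.5161 = 246.0659

L=246.066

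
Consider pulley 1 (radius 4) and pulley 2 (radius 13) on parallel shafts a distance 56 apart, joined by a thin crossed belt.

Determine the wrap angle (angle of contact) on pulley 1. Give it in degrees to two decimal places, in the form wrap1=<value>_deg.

wrap1=215.34_deg

crossed belt: β = asin((r1+r2)/C) = asin(17/56) = 17.6722°
wrap1 = wrap2 = π + 2β = 215.3445°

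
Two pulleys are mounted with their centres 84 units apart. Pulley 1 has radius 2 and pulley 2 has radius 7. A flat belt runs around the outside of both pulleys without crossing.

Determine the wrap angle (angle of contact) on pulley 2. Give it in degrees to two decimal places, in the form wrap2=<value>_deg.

open belt: β = asin((r2−r1)/C) = asin(5/84) = 3.4125°
wrap1 = π − 2β = 173.1750°
wrap2 = π + 2β = 186.8250°

wrap2=186.82_deg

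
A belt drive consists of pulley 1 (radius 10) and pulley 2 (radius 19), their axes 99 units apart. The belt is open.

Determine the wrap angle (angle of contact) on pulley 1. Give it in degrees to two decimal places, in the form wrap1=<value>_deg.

wrap1=169.57_deg

open belt: β = asin((r2−r1)/C) = asin(9/99) = 5.2159°
wrap1 = π − 2β = 169.5682°
wrap2 = π + 2β = 190.4318°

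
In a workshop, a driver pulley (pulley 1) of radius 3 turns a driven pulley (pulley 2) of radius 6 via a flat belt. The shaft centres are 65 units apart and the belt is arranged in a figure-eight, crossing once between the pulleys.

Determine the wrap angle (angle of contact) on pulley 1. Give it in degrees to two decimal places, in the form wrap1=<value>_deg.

wrap1=195.92_deg

crossed belt: β = asin((r1+r2)/C) = asin(9/65) = 7.9588°
wrap1 = wrap2 = π + 2β = 195.9177°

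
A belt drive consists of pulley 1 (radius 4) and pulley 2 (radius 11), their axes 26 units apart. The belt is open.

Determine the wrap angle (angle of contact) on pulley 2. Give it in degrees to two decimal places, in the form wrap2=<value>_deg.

open belt: β = asin((r2−r1)/C) = asin(7/26) = 15.6185°
wrap1 = π − 2β = 148.7630°
wrap2 = π + 2β = 211.2370°

wrap2=211.24_deg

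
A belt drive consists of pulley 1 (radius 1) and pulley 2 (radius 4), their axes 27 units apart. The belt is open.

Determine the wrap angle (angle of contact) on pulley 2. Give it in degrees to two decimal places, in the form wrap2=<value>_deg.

wrap2=192.76_deg

open belt: β = asin((r2−r1)/C) = asin(3/27) = 6.3794°
wrap1 = π − 2β = 167.2413°
wrap2 = π + 2β = 192.7587°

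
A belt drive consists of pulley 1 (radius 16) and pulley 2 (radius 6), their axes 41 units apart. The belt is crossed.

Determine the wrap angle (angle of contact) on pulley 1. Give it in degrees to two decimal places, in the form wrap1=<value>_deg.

crossed belt: β = asin((r1+r2)/C) = asin(22/41) = 32.4515°
wrap1 = wrap2 = π + 2β = 244.9030°

wrap1=244.90_deg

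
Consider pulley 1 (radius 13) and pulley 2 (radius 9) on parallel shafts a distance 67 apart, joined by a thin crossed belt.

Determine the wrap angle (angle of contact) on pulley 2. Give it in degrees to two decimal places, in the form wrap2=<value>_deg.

wrap2=218.34_deg

crossed belt: β = asin((r1+r2)/C) = asin(22/67) = 19.1692°
wrap1 = wrap2 = π + 2β = 218.3383°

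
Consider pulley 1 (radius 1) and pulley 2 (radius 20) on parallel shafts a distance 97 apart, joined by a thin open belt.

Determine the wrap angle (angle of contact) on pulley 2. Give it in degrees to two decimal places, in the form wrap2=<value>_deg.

open belt: β = asin((r2−r1)/C) = asin(19/97) = 11.2959°
wrap1 = π − 2β = 157.4082°
wrap2 = π + 2β = 202.5918°

wrap2=202.59_deg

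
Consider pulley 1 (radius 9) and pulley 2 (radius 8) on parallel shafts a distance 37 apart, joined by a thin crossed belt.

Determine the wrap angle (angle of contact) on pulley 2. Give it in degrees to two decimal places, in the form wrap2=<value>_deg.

crossed belt: β = asin((r1+r2)/C) = asin(17/37) = 27.3522°
wrap1 = wrap2 = π + 2β = 234.7045°

wrap2=234.70_deg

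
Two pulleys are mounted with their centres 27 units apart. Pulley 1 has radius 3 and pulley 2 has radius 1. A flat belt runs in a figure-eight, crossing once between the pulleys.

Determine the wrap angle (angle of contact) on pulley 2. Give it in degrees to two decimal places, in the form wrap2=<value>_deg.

wrap2=197.04_deg

crossed belt: β = asin((r1+r2)/C) = asin(4/27) = 8.5196°
wrap1 = wrap2 = π + 2β = 197.0392°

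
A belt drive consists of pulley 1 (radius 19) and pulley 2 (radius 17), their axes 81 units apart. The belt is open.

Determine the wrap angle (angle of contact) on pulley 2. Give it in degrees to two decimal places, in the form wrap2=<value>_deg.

wrap2=177.17_deg

open belt: β = asin((r2−r1)/C) = asin(-2/81) = -1.4149°
wrap1 = π − 2β = 182.8297°
wrap2 = π + 2β = 177.1703°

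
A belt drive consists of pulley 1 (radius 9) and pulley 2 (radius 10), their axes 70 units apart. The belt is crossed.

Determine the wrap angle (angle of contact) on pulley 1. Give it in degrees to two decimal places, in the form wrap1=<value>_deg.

crossed belt: β = asin((r1+r2)/C) = asin(19/70) = 15.7493°
wrap1 = wrap2 = π + 2β = 211.4986°

wrap1=211.50_deg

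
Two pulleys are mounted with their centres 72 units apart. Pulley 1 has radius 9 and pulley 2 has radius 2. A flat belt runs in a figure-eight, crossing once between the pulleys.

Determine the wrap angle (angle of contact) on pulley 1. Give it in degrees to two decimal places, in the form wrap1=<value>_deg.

crossed belt: β = asin((r1+r2)/C) = asin(11/72) = 8.7879°
wrap1 = wrap2 = π + 2β = 197.5759°

wrap1=197.58_deg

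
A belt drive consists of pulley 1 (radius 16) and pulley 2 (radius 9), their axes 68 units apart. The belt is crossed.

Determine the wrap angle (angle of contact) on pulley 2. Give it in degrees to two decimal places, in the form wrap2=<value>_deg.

crossed belt: β = asin((r1+r2)/C) = asin(25/68) = 21.5706°
wrap1 = wrap2 = π + 2β = 223.1412°

wrap2=223.14_deg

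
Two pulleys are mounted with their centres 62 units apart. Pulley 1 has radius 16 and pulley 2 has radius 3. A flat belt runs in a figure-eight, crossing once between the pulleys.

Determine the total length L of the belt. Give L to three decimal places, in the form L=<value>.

L=189.560

crossed belt: β = asin((r1+r2)/C) = asin(19/62) = 17.8455°
wrap1 = wrap2 = π + 2β = 215.6910°
tangent length = C·cosβ = 59.0169
L = (r1+r2)·wrap + 2·C·cosβ = 19·3.7645 + 2·59.0169 = 189.5597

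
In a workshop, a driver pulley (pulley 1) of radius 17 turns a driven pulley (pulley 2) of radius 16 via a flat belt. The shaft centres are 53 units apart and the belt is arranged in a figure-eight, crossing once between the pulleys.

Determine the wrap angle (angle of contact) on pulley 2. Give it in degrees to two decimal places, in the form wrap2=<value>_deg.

crossed belt: β = asin((r1+r2)/C) = asin(33/53) = 38.5093°
wrap1 = wrap2 = π + 2β = 257.0186°

wrap2=257.02_deg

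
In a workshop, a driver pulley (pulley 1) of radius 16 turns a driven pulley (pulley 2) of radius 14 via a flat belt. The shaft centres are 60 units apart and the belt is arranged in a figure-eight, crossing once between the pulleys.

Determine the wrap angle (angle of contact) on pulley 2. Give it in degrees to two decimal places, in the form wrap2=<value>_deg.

crossed belt: β = asin((r1+r2)/C) = asin(30/60) = 30.0000°
wrap1 = wrap2 = π + 2β = 240.0000°

wrap2=240.00_deg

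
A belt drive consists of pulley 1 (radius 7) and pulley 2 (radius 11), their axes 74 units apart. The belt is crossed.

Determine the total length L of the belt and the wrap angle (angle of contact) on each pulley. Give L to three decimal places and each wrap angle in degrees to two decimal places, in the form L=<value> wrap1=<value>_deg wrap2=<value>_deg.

L=208.949 wrap1=208.16_deg wrap2=208.16_deg

crossed belt: β = asin((r1+r2)/C) = asin(18/74) = 14.0780°
wrap1 = wrap2 = π + 2β = 208.1561°
tangent length = C·cosβ = 71.7774
L = (r1+r2)·wrap + 2·C·cosβ = 18·3.6330 + 2·71.7774 = 208.9490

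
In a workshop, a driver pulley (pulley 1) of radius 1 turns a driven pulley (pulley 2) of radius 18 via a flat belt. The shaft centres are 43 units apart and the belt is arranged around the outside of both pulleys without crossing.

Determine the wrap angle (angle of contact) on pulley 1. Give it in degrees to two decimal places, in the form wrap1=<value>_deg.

wrap1=133.42_deg

open belt: β = asin((r2−r1)/C) = asin(17/43) = 23.2877°
wrap1 = π − 2β = 133.4245°
wrap2 = π + 2β = 226.5755°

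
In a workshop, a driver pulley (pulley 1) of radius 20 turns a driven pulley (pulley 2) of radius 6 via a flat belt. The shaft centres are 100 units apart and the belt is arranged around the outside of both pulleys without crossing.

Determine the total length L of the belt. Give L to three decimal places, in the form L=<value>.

L=283.645

open belt: β = asin((r2−r1)/C) = asin(-14/100) = -8.0478°
wrap1 = π − 2β = 196.0957°
wrap2 = π + 2β = 163.9043°
tangent length = C·cosβ = 99.0152
L = r1·wrap1 + r2·wrap2 + 2·C·cosβ = 20·3.4225 + 6·2.8607 + 2·99.0152 = 283.6446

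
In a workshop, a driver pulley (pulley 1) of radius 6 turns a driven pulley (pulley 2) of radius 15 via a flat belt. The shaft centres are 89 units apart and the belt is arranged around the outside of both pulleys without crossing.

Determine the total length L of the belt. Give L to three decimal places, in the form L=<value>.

L=244.884

open belt: β = asin((r2−r1)/C) = asin(9/89) = 5.8039°
wrap1 = π − 2β = 168.3922°
wrap2 = π + 2β = 191.6078°
tangent length = C·cosβ = 88.5438
L = r1·wrap1 + r2·wrap2 + 2·C·cosβ = 6·2.9390 + 15·3.3442 + 2·88.5438 = 244.8843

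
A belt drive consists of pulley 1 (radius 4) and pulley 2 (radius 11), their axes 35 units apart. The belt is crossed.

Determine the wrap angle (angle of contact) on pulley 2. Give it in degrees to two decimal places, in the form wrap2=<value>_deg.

wrap2=230.75_deg

crossed belt: β = asin((r1+r2)/C) = asin(15/35) = 25.3769°
wrap1 = wrap2 = π + 2β = 230.7539°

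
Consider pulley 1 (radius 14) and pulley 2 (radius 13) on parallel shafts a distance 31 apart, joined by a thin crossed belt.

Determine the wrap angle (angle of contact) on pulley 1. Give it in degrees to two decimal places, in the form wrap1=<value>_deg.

wrap1=301.14_deg

crossed belt: β = asin((r1+r2)/C) = asin(27/31) = 60.5713°
wrap1 = wrap2 = π + 2β = 301.1426°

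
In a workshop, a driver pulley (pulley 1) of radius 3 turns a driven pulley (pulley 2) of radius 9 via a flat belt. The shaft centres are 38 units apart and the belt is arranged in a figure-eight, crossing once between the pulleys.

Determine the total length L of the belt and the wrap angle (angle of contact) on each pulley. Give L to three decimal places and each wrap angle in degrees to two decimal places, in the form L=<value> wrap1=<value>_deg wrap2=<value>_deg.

crossed belt: β = asin((r1+r2)/C) = asin(12/38) = 18.4085°
wrap1 = wrap2 = π + 2β = 216.8170°
tangent length = C·cosβ = 36.0555
L = (r1+r2)·wrap + 2·C·cosβ = 12·3.7842 + 2·36.0555 = 117.5211

L=117.521 wrap1=216.82_deg wrap2=216.82_deg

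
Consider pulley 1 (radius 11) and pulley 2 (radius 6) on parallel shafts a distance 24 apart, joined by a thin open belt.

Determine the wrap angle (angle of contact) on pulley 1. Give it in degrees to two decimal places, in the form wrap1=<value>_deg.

open belt: β = asin((r2−r1)/C) = asin(-5/24) = -12.0247°
wrap1 = π − 2β = 204.0494°
wrap2 = π + 2β = 155.9506°

wrap1=204.05_deg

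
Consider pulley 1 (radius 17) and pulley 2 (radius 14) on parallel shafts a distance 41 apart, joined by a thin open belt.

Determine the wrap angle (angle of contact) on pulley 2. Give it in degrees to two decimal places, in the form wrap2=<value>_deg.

wrap2=171.61_deg

open belt: β = asin((r2−r1)/C) = asin(-3/41) = -4.1961°
wrap1 = π − 2β = 188.3922°
wrap2 = π + 2β = 171.6078°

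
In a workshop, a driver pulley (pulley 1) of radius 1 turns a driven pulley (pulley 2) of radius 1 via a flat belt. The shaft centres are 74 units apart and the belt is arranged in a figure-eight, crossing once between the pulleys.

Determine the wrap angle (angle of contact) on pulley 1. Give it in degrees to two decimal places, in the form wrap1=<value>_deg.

wrap1=183.10_deg

crossed belt: β = asin((r1+r2)/C) = asin(2/74) = 1.5487°
wrap1 = wrap2 = π + 2β = 183.0974°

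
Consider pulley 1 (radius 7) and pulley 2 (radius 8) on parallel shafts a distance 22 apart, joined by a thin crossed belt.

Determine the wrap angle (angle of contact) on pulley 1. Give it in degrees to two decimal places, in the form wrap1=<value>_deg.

wrap1=265.97_deg

crossed belt: β = asin((r1+r2)/C) = asin(15/22) = 42.9859°
wrap1 = wrap2 = π + 2β = 265.9718°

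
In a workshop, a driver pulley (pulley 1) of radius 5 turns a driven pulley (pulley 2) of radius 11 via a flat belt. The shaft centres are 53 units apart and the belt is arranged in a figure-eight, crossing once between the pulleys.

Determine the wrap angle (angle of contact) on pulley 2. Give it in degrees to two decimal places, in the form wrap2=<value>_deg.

wrap2=215.14_deg

crossed belt: β = asin((r1+r2)/C) = asin(16/53) = 17.5710°
wrap1 = wrap2 = π + 2β = 215.1419°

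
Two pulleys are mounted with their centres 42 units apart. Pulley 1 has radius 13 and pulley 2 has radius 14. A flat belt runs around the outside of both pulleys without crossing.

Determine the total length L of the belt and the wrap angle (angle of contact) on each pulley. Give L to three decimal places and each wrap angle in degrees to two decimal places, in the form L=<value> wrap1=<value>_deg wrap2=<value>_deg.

L=168.847 wrap1=177.27_deg wrap2=182.73_deg

open belt: β = asin((r2−r1)/C) = asin(1/42) = 1.3643°
wrap1 = π − 2β = 177.2714°
wrap2 = π + 2β = 182.7286°
tangent length = C·cosβ = 41.9881
L = r1·wrap1 + r2·wrap2 + 2·C·cosβ = 13·3.0940 + 14·3.1892 + 2·41.9881 = 168.8468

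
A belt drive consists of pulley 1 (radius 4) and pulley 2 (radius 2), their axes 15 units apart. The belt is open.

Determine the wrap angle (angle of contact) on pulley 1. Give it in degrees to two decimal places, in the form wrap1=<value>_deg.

open belt: β = asin((r2−r1)/C) = asin(-2/15) = -7.6623°
wrap1 = π − 2β = 195.3245°
wrap2 = π + 2β = 164.6755°

wrap1=195.32_deg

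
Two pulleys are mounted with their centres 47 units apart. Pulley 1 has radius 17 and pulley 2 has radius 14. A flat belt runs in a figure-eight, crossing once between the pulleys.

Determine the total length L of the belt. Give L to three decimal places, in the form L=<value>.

crossed belt: β = asin((r1+r2)/C) = asin(31/47) = 41.2674°
wrap1 = wrap2 = π + 2β = 262.5349°
tangent length = C·cosβ = 35.3270
L = (r1+r2)·wrap + 2·C·cosβ = 31·4.5821 + 2·35.3270 = 212.6991

L=212.699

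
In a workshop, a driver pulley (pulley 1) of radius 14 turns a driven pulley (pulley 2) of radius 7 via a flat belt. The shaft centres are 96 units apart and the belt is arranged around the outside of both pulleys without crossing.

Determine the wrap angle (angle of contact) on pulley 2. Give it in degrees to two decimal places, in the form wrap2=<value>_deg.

wrap2=171.64_deg

open belt: β = asin((r2−r1)/C) = asin(-7/96) = -4.1815°
wrap1 = π − 2β = 188.3631°
wrap2 = π + 2β = 171.6369°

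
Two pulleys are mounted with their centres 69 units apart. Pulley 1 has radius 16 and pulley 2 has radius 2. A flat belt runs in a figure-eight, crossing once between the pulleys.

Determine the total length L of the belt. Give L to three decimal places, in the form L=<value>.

crossed belt: β = asin((r1+r2)/C) = asin(18/69) = 15.1217°
wrap1 = wrap2 = π + 2β = 210.2433°
tangent length = C·cosβ = 66.6108
L = (r1+r2)·wrap + 2·C·cosβ = 18·3.6694 + 2·66.6108 = 199.2715

L=199.272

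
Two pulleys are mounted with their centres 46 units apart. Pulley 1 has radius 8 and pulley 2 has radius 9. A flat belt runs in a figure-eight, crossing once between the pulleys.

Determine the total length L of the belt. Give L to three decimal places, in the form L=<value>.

crossed belt: β = asin((r1+r2)/C) = asin(17/46) = 21.6888°
wrap1 = wrap2 = π + 2β = 223.3776°
tangent length = C·cosβ = 42.7434
L = (r1+r2)·wrap + 2·C·cosβ = 17·3.8987 + 2·42.7434 = 151.7643

L=151.764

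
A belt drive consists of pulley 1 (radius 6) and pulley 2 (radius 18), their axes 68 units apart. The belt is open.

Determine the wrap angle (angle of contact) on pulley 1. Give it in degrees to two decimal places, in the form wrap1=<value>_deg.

open belt: β = asin((r2−r1)/C) = asin(12/68) = 10.1642°
wrap1 = π − 2β = 159.6715°
wrap2 = π + 2β = 200.3285°

wrap1=159.67_deg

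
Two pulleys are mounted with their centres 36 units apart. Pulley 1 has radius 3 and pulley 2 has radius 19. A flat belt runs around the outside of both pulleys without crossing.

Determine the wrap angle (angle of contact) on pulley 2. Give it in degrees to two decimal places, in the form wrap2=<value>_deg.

wrap2=232.78_deg

open belt: β = asin((r2−r1)/C) = asin(16/36) = 26.3878°
wrap1 = π − 2β = 127.2244°
wrap2 = π + 2β = 232.7756°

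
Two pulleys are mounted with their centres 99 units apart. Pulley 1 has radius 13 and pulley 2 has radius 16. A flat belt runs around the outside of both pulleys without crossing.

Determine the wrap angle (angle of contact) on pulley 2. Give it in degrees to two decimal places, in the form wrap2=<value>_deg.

open belt: β = asin((r2−r1)/C) = asin(3/99) = 1.7365°
wrap1 = π − 2β = 176.5270°
wrap2 = π + 2β = 183.4730°

wrap2=183.47_deg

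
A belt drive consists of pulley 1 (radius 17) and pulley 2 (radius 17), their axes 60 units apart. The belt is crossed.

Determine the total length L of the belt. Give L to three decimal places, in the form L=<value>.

crossed belt: β = asin((r1+r2)/C) = asin(34/60) = 34.5181°
wrap1 = wrap2 = π + 2β = 249.0362°
tangent length = C·cosβ = 49.4368
L = (r1+r2)·wrap + 2·C·cosβ = 34·4.3465 + 2·49.4368 = 246.6547

L=246.655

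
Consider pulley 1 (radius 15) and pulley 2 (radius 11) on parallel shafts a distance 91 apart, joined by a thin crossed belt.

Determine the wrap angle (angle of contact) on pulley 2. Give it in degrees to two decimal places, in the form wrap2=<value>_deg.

wrap2=213.20_deg

crossed belt: β = asin((r1+r2)/C) = asin(26/91) = 16.6015°
wrap1 = wrap2 = π + 2β = 213.2031°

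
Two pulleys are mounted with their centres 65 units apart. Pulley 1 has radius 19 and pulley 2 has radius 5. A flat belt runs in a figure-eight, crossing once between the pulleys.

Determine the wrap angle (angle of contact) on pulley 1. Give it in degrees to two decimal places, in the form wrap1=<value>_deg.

crossed belt: β = asin((r1+r2)/C) = asin(24/65) = 21.6682°
wrap1 = wrap2 = π + 2β = 223.3364°

wrap1=223.34_deg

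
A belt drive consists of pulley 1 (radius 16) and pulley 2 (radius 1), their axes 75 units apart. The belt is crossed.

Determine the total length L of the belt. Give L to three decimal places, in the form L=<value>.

L=207.277

crossed belt: β = asin((r1+r2)/C) = asin(17/75) = 13.1009°
wrap1 = wrap2 = π + 2β = 206.2018°
tangent length = C·cosβ = 73.0479
L = (r1+r2)·wrap + 2·C·cosβ = 17·3.5989 + 2·73.0479 = 207.2772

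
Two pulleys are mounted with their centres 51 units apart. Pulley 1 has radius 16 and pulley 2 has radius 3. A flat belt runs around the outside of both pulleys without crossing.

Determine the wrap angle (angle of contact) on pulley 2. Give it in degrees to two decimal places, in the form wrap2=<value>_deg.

open belt: β = asin((r2−r1)/C) = asin(-13/51) = -14.7678°
wrap1 = π − 2β = 209.5356°
wrap2 = π + 2β = 150.4644°

wrap2=150.46_deg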